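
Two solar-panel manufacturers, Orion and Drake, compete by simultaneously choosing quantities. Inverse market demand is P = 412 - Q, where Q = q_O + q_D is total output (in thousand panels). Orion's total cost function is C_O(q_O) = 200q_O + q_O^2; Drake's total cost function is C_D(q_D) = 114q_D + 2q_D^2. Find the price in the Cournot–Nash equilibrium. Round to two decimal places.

327.04

Orion's profit: π_O = (412 - Q)q_O - (200q_O + q_O²). Setting ∂π_O/∂q_O = 0: 212 - 4q_O - (q_D) = 0.
Drake's profit: π_D = (412 - Q)q_D - (114q_D + 2q_D²). Setting ∂π_D/∂q_D = 0: 298 - 6q_D - (q_O) = 0.
So q_O = (212 - q_D)/4 and q_D = (298 - q_O)/6.
Solving the pair: q_O = 974/23, q_D = 980/23.
Total output Q = 1954/23, so price P = 412 - 1954/23 = 327.0435.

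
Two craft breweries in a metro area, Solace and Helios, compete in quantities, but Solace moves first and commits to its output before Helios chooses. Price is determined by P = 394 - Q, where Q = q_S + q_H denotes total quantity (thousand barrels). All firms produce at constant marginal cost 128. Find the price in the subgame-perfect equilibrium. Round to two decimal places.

The follower Helios best-responds to any q_S: π_H = (394 - Q)q_H - 128q_H.
Setting the follower's marginal profit to zero, 266 - q_S - 2q_H = 0, i.e. q_H = (266 - q_S)/2.
Solace substitutes q_H(q_S) into its own profit: π_S = q_S(394 - q_S - (266 - q_S)/2) - 128q_S = (261 - (1/2)q_S)q_S - 128q_S.
Leader FOC: 133 - q_S = 0, so q_S = 133.
Then q_H = (266 - 133)/2 = 133/2.
Total output Q = 399/2, so price P = 394 - 399/2 = 389/2.

194.50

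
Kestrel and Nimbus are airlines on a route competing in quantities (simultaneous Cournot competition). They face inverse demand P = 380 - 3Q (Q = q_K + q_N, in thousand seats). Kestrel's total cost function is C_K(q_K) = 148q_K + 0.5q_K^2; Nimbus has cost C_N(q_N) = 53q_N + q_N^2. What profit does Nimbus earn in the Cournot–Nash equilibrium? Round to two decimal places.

4595.11

Kestrel's profit: π_K = (380 - 3Q)q_K - (148q_K + (1/2)q_K²). Setting ∂π_K/∂q_K = 0: 232 - 7q_K - 3(q_N) = 0.
Nimbus's first-order condition: 327 - 8q_N - 3(q_K) = 0.
So q_K = (232 - 3q_N)/7 and q_N = (327 - 3q_K)/8.
Solving the pair: q_K = 875/47, q_N = 1593/47.
Price P = 380 - 3·52.5106 = 222.4681.
Nimbus's profit: 222.4681·(1593/47) - 53·(1593/47) - (1593/47)² = 4595.1091.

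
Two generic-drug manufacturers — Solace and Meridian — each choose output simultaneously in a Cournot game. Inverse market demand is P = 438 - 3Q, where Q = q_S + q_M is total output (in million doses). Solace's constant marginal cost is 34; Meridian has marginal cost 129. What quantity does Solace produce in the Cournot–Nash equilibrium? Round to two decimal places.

55.44

Solace's profit: π_S = (438 - 3Q)q_S - (34q_S). Setting ∂π_S/∂q_S = 0: 404 - 6q_S - 3(q_M) = 0.
Meridian's profit: π_M = (438 - 3Q)q_M - (129q_M). Setting ∂π_M/∂q_M = 0: 309 - 6q_M - 3(q_S) = 0.
So q_S = (404 - 3q_M)/6 and q_M = (309 - 3q_S)/6.
Substituting one into the other gives q_S = 499/9 and q_M = 214/9.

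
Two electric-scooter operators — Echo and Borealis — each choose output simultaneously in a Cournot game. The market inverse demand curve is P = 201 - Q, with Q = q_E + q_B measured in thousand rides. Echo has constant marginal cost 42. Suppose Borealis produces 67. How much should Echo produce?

46

With the rival's output fixed at 67, Echo's profit is π_E = (201 - 67 - q_E)q_E - (42q_E) = (134 - q_E)q_E - (42q_E).
∂π_E/∂q_E = 92 - 2q_E = 0, so q_E = 46.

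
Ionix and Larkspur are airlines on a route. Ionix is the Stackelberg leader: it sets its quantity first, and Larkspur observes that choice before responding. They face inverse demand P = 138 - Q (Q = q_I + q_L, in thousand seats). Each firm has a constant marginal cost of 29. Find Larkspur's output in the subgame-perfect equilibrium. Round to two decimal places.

Solve by backward induction. Given q_I, the follower Larkspur maximises π_L = (138 - q_I - q_L)q_L - 29q_L.
∂π_L/∂q_L = 109 - q_I - 2q_L = 0 gives the reaction function q_L = (109 - q_I)/2.
The leader anticipates this reaction. Substituting into P = 138 - Q gives P = 167/2 - (1/2)q_I, so π_I = (167/2 - (1/2)q_I)q_I - 29q_I.
Maximising: ∂π_I/∂q_I = 109/2 - q_I = 0, giving q_I = 109/2.
Then q_L = (109 - 109/2)/2 = 109/4.

27.25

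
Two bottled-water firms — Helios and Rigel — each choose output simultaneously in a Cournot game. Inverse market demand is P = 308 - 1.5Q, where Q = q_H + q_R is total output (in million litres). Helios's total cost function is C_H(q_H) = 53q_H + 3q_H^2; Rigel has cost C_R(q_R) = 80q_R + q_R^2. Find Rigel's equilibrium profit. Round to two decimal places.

Helios's profit: π_H = (308 - 1.5Q)q_H - (53q_H + 3q_H²). Setting ∂π_H/∂q_H = 0: 255 - 9q_H - (3/2)(q_R) = 0.
Rigel's profit: π_R = (308 - 1.5Q)q_R - (80q_R + q_R²). Setting ∂π_R/∂q_R = 0: 228 - 5q_R - (3/2)(q_H) = 0.
Rearranging gives the reaction functions q_H = (255 - (3/2)q_R)/9 and q_R = (228 - (3/2)q_H)/5.
Substituting one into the other gives q_H = 1244/57 and q_R = 742/19.
Price P = 308 - (3/2)·60.8772 = 216.6842.
Rigel's profit: 216.6842·(742/19) - 80·(742/19) - (742/19)² = 3812.7701.

3812.77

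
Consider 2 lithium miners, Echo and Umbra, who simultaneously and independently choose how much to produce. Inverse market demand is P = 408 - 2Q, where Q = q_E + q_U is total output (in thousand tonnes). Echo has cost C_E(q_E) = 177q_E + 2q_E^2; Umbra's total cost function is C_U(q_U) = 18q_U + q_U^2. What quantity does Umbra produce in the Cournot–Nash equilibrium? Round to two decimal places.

60.41

Echo's profit: π_E = (408 - 2Q)q_E - (177q_E + 2q_E²). Setting ∂π_E/∂q_E = 0: 231 - 8q_E - 2(q_U) = 0.
Umbra's first-order condition: 390 - 6q_U - 2(q_E) = 0.
So q_E = (231 - 2q_U)/8 and q_U = (390 - 2q_E)/6.
Solving the pair: q_E = 303/22, q_U = 1329/22.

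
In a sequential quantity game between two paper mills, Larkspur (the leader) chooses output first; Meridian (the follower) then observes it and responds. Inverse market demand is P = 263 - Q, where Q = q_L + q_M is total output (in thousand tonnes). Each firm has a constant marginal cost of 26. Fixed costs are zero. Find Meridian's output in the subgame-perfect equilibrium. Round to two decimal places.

The follower Meridian best-responds to any q_L: π_M = (263 - Q)q_M - 26q_M.
Follower FOC: 237 - q_L - 2q_M = 0, so q_M(q_L) = (237 - q_L)/2.
The leader anticipates this reaction. Substituting into P = 263 - Q gives P = 289/2 - (1/2)q_L, so π_L = (289/2 - (1/2)q_L)q_L - 26q_L.
The leader's first-order condition 237/2 - q_L = 0 yields q_L = 237/2.
Then q_M = (237 - 237/2)/2 = 237/4.

59.25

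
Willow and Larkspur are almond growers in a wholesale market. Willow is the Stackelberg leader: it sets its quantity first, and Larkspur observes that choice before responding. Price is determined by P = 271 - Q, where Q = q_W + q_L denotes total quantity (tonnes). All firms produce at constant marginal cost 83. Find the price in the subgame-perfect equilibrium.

The follower Larkspur best-responds to any q_W: π_L = (271 - Q)q_L - 83q_L.
Follower FOC: 188 - q_W - 2q_L = 0, so q_L(q_W) = (188 - q_W)/2.
Willow substitutes q_L(q_W) into its own profit: π_W = q_W(271 - q_W - (188 - q_W)/2) - 83q_W = (177 - (1/2)q_W)q_W - 83q_W.
Maximising: ∂π_W/∂q_W = 94 - q_W = 0, giving q_W = 94.
Then q_L = (188 - 94)/2 = 47.
Total output Q = 141, so price P = 271 - 141 = 130.

130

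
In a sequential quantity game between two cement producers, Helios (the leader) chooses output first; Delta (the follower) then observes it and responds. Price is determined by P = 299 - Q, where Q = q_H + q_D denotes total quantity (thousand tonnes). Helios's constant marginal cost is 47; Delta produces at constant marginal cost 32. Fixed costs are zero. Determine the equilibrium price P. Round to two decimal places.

Solve by backward induction. Given q_H, the follower Delta maximises π_D = (299 - q_H - q_D)q_D - 32q_D.
∂π_D/∂q_D = 267 - q_H - 2q_D = 0 gives the reaction function q_D = (267 - q_H)/2.
The leader anticipates this reaction. Substituting into P = 299 - Q gives P = 331/2 - (1/2)q_H, so π_H = (331/2 - (1/2)q_H)q_H - 47q_H.
Leader FOC: 237/2 - q_H = 0, so q_H = 237/2.
Then q_D = (267 - 237/2)/2 = 297/4.
Total output Q = 771/4, so price P = 299 - 771/4 = 425/4.

106.25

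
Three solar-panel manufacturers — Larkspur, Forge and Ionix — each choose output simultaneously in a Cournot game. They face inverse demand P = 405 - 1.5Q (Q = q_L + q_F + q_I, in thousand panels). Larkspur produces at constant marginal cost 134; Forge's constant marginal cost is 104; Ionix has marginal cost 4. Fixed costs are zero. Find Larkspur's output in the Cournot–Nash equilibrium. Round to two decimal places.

18.50

Larkspur's profit: π_L = (405 - 1.5Q)q_L - (134q_L). Setting ∂π_L/∂q_L = 0: 271 - 3q_L - (3/2)(q_F + q_I) = 0.
Forge's first-order condition: 301 - 3q_F - (3/2)(q_L + q_I) = 0.
Ionix's first-order condition: 401 - 3q_I - (3/2)(q_L + q_F) = 0.
Adding the 3 conditions: 973 − 3Q − 3Q = 0, i.e. Q = 973/6.
Back-substituting: q_L = (271 − 973/4)/(3/2) = 37/2, q_F = (301 − 973/4)/(3/2) = 77/2, q_I = (401 − 973/4)/(3/2) = 631/6.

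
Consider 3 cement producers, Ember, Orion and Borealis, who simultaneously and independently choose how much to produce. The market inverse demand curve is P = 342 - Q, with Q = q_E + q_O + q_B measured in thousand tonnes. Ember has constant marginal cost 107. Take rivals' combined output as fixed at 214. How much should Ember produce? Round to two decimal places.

10.50

With rivals' combined output fixed at 214, Ember's profit is π_E = (342 - 214 - q_E)q_E - (107q_E) = (128 - q_E)q_E - (107q_E).
∂π_E/∂q_E = 21 - 2q_E = 0, so q_E = 21/2.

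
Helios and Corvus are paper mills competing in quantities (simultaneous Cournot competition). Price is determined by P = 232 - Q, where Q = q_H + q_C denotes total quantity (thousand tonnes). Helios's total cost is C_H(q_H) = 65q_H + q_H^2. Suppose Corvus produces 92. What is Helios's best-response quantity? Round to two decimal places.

With the rival's output fixed at 92, Helios's profit is π_H = (232 - 92 - q_H)q_H - (65q_H + q_H²) = (140 - q_H)q_H - (65q_H + q_H²).
∂π_H/∂q_H = 75 - 4q_H = 0, so q_H = 75/4.

18.75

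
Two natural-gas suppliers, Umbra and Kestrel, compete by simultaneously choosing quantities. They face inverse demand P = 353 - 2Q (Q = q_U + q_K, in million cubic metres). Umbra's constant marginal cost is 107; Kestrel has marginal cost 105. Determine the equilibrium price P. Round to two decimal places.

Umbra's profit: π_U = (353 - 2Q)q_U - (107q_U). Setting ∂π_U/∂q_U = 0: 246 - 4q_U - 2(q_K) = 0.
Kestrel's first-order condition: 248 - 4q_K - 2(q_U) = 0.
So q_U = (246 - 2q_K)/4 and q_K = (248 - 2q_U)/4.
Substituting one into the other gives q_U = 122/3 and q_K = 125/3.
Total output Q = 247/3, so price P = 353 - 2·(247/3) = 565/3.

188.33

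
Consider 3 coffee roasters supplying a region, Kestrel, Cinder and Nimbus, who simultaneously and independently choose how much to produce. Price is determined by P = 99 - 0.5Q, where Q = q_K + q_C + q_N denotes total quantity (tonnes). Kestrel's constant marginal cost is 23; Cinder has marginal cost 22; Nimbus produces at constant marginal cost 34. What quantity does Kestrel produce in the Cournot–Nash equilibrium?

43

Kestrel's profit: π_K = (99 - 0.5Q)q_K - (23q_K). Setting ∂π_K/∂q_K = 0: 76 - q_K - (1/2)(q_C + q_N) = 0.
Cinder's first-order condition: 77 - q_C - (1/2)(q_K + q_N) = 0.
Nimbus's first-order condition: 65 - q_N - (1/2)(q_K + q_C) = 0.
Adding the 3 first-order conditions: 218 − 2Q = 0, so Q = 109.
Back-substituting: q_K = (76 − 109/2)/(1/2) = 43, q_C = (77 − 109/2)/(1/2) = 45, q_N = (65 − 109/2)/(1/2) = 21.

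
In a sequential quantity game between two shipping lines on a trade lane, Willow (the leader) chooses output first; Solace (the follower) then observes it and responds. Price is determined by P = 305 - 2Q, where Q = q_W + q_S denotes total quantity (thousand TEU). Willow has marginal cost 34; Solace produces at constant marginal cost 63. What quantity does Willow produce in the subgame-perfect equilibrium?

75

Solve by backward induction. Given q_W, the follower Solace maximises π_S = (305 - 2q_W - 2q_S)q_S - 63q_S.
∂π_S/∂q_S = 242 - 2q_W - 4q_S = 0 gives the reaction function q_S = (242 - 2q_W)/4.
The leader anticipates this reaction. Substituting into P = 305 - 2Q gives P = 184 - q_W, so π_W = (184 - q_W)q_W - 34q_W.
The leader's first-order condition 150 - 2q_W = 0 yields q_W = 75.
Then q_S = (242 - 2·75)/4 = 23.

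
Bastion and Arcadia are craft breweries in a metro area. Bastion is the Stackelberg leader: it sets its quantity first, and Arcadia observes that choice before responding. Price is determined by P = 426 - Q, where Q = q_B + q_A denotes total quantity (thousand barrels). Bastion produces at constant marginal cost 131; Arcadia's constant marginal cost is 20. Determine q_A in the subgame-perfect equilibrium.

Solve by backward induction. Given q_B, the follower Arcadia maximises π_A = (426 - q_B - q_A)q_A - 20q_A.
∂π_A/∂q_A = 406 - q_B - 2q_A = 0 gives the reaction function q_A = (406 - q_B)/2.
The leader anticipates this reaction. Substituting into P = 426 - Q gives P = 223 - (1/2)q_B, so π_B = (223 - (1/2)q_B)q_B - 131q_B.
Maximising: ∂π_B/∂q_B = 92 - q_B = 0, giving q_B = 92.
Then q_A = (406 - 92)/2 = 157.

157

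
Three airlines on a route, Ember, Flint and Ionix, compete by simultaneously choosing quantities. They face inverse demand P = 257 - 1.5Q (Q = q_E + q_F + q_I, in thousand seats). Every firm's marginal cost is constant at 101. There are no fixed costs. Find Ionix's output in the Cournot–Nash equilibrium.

Each firm earns π_i = (257 - 1.5Q)q_i - 101q_i.
Setting ∂π_i/∂q_i = 0 with rivals' quantities fixed: 156 - 3q_i - (3/2)·Σ_{j≠i} q_j = 0.
With identical firms every q_j equals q_i, so Σ_{j≠i} q_j = 2q_i and 156 = 6q_i, giving q_i = 26.

26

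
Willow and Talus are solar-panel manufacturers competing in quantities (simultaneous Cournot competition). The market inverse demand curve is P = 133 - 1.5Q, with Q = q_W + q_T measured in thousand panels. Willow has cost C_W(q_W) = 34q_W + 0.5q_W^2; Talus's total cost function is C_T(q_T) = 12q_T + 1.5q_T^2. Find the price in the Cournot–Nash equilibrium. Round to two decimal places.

81.41

Willow's profit: π_W = (133 - 1.5Q)q_W - (34q_W + (1/2)q_W²). Setting ∂π_W/∂q_W = 0: 99 - 4q_W - (3/2)(q_T) = 0.
Talus's first-order condition: 121 - 6q_T - (3/2)(q_W) = 0.
So q_W = (99 - (3/2)q_T)/4 and q_T = (121 - (3/2)q_W)/6.
Solving the pair: q_W = 550/29, q_T = 1342/87.
Total output Q = 34.3908, so price P = 133 - (3/2)·34.3908 = 81.4138.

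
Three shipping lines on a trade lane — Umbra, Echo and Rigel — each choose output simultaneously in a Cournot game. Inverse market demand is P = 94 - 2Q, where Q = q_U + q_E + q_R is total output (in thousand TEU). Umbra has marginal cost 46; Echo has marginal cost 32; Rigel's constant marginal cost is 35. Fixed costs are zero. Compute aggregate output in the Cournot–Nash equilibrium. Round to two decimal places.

21.13

Umbra's profit: π_U = (94 - 2Q)q_U - (46q_U). Setting ∂π_U/∂q_U = 0: 48 - 4q_U - 2(q_E + q_R) = 0.
Echo's first-order condition: 62 - 4q_E - 2(q_U + q_R) = 0.
Rigel's profit: π_R = (94 - 2Q)q_R - (35q_R). Setting ∂π_R/∂q_R = 0: 59 - 4q_R - 2(q_U + q_E) = 0.
Summing all 3 equations gives 169 − 8Q = 0, hence Q = 169/8.
Back-substituting: q_U = (48 − 169/4)/2 = 23/8, q_E = (62 − 169/4)/2 = 79/8, q_R = (59 − 169/4)/2 = 67/8.
Total output Q = 23/8 + 79/8 + 67/8 = 169/8.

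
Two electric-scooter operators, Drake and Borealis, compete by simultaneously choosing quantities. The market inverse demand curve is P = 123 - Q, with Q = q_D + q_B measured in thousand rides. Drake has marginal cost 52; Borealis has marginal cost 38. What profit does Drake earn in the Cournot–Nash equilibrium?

Drake's profit: π_D = (123 - Q)q_D - (52q_D). Setting ∂π_D/∂q_D = 0: 71 - 2q_D - (q_B) = 0.
Borealis's profit: π_B = (123 - Q)q_B - (38q_B). Setting ∂π_B/∂q_B = 0: 85 - 2q_B - (q_D) = 0.
So q_D = (71 - q_B)/2 and q_B = (85 - q_D)/2.
Substituting one into the other gives q_D = 19 and q_B = 33.
Price P = 123 - 52 = 71.
Drake's profit: (71 - 52)·19 = 361.

361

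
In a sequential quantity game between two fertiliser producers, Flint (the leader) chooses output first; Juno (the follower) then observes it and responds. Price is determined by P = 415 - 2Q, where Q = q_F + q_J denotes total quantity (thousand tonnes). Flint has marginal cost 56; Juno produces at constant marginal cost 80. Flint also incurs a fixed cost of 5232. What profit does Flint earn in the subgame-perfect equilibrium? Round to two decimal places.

Solve by backward induction. Given q_F, the follower Juno maximises π_J = (415 - 2q_F - 2q_J)q_J - 80q_J.
∂π_J/∂q_J = 335 - 2q_F - 4q_J = 0 gives the reaction function q_J = (335 - 2q_F)/4.
The leader anticipates this reaction. Substituting into P = 415 - 2Q gives P = 495/2 - q_F, so π_F = (495/2 - q_F)q_F - 56q_F.
The leader's first-order condition 383/2 - 2q_F = 0 yields q_F = 383/4.
Then q_J = (335 - 2·(383/4))/4 = 287/8.
Price P = 415 - 2·(1053/8) = 607/4.
Flint's profit: (607/4 - 56)·(383/4) - 5232 = 3936.0625.

3936.06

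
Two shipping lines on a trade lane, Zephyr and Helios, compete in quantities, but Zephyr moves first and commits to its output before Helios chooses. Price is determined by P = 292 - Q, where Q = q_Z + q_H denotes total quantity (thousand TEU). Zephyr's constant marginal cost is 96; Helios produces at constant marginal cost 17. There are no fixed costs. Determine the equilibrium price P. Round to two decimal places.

Solve by backward induction. Given q_Z, the follower Helios maximises π_H = (292 - q_Z - q_H)q_H - 17q_H.
Follower FOC: 275 - q_Z - 2q_H = 0, so q_H(q_Z) = (275 - q_Z)/2.
The leader anticipates this reaction. Substituting into P = 292 - Q gives P = 309/2 - (1/2)q_Z, so π_Z = (309/2 - (1/2)q_Z)q_Z - 96q_Z.
Leader FOC: 117/2 - q_Z = 0, so q_Z = 117/2.
Then q_H = (275 - 117/2)/2 = 433/4.
Total output Q = 667/4, so price P = 292 - 667/4 = 501/4.

125.25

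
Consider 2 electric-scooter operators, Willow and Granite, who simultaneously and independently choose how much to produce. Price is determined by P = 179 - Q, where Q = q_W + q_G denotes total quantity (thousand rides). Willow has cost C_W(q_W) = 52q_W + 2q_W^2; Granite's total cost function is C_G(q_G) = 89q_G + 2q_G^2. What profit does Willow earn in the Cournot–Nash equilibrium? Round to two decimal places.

1105.92

Willow's profit: π_W = (179 - Q)q_W - (52q_W + 2q_W²). Setting ∂π_W/∂q_W = 0: 127 - 6q_W - (q_G) = 0.
Granite's first-order condition: 90 - 6q_G - (q_W) = 0.
So q_W = (127 - q_G)/6 and q_G = (90 - q_W)/6.
Solving the pair: q_W = 96/5, q_G = 59/5.
Price P = 179 - 31 = 148.
Willow's profit: 148·(96/5) - 52·(96/5) - 2(96/5)² = 1105.9200.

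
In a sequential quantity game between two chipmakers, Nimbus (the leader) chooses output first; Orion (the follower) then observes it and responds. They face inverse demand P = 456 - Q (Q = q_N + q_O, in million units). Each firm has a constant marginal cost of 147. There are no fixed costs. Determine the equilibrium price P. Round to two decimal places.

The follower Orion best-responds to any q_N: π_O = (456 - Q)q_O - 147q_O.
∂π_O/∂q_O = 309 - q_N - 2q_O = 0 gives the reaction function q_O = (309 - q_N)/2.
The leader anticipates this reaction. Substituting into P = 456 - Q gives P = 603/2 - (1/2)q_N, so π_N = (603/2 - (1/2)q_N)q_N - 147q_N.
The leader's first-order condition 309/2 - q_N = 0 yields q_N = 309/2.
Then q_O = (309 - 309/2)/2 = 309/4.
Total output Q = 927/4, so price P = 456 - 927/4 = 897/4.

224.25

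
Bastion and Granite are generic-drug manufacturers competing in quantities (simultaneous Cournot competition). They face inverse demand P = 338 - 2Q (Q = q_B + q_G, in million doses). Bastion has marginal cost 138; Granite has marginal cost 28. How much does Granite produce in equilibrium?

70

Bastion's profit: π_B = (338 - 2Q)q_B - (138q_B). Setting ∂π_B/∂q_B = 0: 200 - 4q_B - 2(q_G) = 0.
Granite's profit: π_G = (338 - 2Q)q_G - (28q_G). Setting ∂π_G/∂q_G = 0: 310 - 4q_G - 2(q_B) = 0.
So q_B = (200 - 2q_G)/4 and q_G = (310 - 2q_B)/4.
Substituting one into the other gives q_B = 15 and q_G = 70.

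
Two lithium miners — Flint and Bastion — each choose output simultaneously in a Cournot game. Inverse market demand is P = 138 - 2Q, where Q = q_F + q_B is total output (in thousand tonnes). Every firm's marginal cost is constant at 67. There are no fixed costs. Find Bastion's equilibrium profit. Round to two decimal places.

280.06

Each firm earns π_i = (138 - 2Q)q_i - 67q_i.
First-order condition (treating rivals' output as given): 71 - 4q_i - 2q_j = 0.
By symmetry each firm produces the same amount; substituting q_j = q_i yields q_i = 71/6.
Price P = 138 - 2·(71/3) = 272/3.
Bastion's profit: (272/3 - 67)·(71/6) = 280.0556.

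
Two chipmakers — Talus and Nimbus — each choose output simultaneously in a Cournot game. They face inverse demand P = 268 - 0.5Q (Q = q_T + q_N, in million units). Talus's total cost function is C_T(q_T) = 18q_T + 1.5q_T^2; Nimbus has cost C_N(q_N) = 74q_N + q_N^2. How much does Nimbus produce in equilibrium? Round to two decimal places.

55.40

Talus's profit: π_T = (268 - 0.5Q)q_T - (18q_T + (3/2)q_T²). Setting ∂π_T/∂q_T = 0: 250 - 4q_T - (1/2)(q_N) = 0.
Nimbus's first-order condition: 194 - 3q_N - (1/2)(q_T) = 0.
So q_T = (250 - (1/2)q_N)/4 and q_N = (194 - (1/2)q_T)/3.
Substituting one into the other gives q_T = 55.5745 and q_N = 55.4043.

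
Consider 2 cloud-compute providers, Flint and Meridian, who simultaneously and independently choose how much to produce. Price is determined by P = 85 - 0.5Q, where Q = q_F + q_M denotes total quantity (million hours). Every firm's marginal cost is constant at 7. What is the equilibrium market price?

Each firm earns π_i = (85 - 0.5Q)q_i - 7q_i.
First-order condition (treating rivals' output as given): 78 - q_i - (1/2)q_j = 0.
With identical firms every q_j equals q_i, so q_j = q_i and 78 = (3/2)q_i, giving q_i = 52.
Total output Q = 104, so price P = 85 - (1/2)·104 = 33.

33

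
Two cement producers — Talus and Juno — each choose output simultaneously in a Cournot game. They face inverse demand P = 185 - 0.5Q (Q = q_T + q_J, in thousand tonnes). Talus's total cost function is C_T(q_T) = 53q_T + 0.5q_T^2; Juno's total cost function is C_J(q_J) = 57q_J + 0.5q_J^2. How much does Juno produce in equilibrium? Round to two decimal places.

50.67

Talus's profit: π_T = (185 - 0.5Q)q_T - (53q_T + (1/2)q_T²). Setting ∂π_T/∂q_T = 0: 132 - 2q_T - (1/2)(q_J) = 0.
Juno's profit: π_J = (185 - 0.5Q)q_J - (57q_J + (1/2)q_J²). Setting ∂π_J/∂q_J = 0: 128 - 2q_J - (1/2)(q_T) = 0.
Best responses: q_T = (132 - (1/2)q_J)/2, q_J = (128 - (1/2)q_T)/2.
Substituting one into the other gives q_T = 160/3 and q_J = 152/3.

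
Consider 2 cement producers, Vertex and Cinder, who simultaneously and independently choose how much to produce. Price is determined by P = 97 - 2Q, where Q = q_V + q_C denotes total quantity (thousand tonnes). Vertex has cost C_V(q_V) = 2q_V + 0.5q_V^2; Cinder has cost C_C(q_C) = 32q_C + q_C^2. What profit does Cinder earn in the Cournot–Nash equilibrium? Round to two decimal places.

Vertex's profit: π_V = (97 - 2Q)q_V - (2q_V + (1/2)q_V²). Setting ∂π_V/∂q_V = 0: 95 - 5q_V - 2(q_C) = 0.
Cinder's first-order condition: 65 - 6q_C - 2(q_V) = 0.
So q_V = (95 - 2q_C)/5 and q_C = (65 - 2q_V)/6.
Solving the pair: q_V = 220/13, q_C = 135/26.
Price P = 97 - 2·(575/26) = 686/13.
Cinder's profit: (686/13)·(135/26) - 32·(135/26) - (135/26)² = 80.8802.

80.88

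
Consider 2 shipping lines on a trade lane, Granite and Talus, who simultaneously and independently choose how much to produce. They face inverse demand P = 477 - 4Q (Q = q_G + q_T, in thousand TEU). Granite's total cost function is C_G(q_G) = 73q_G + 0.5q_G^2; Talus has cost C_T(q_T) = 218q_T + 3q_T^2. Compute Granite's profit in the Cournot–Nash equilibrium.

7938

Granite's profit: π_G = (477 - 4Q)q_G - (73q_G + (1/2)q_G²). Setting ∂π_G/∂q_G = 0: 404 - 9q_G - 4(q_T) = 0.
Talus's first-order condition: 259 - 14q_T - 4(q_G) = 0.
Best responses: q_G = (404 - 4q_T)/9, q_T = (259 - 4q_G)/14.
Solving the pair: q_G = 42, q_T = 13/2.
Price P = 477 - 4·(97/2) = 283.
Granite's profit: 283·42 - 73·42 - (1/2)·42² = 7938.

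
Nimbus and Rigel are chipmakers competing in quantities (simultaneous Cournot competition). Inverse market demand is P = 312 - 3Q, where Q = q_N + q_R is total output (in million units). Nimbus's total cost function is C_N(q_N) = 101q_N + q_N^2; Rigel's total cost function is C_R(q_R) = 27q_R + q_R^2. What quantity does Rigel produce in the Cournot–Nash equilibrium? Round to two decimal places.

Nimbus's profit: π_N = (312 - 3Q)q_N - (101q_N + q_N²). Setting ∂π_N/∂q_N = 0: 211 - 8q_N - 3(q_R) = 0.
Rigel's first-order condition: 285 - 8q_R - 3(q_N) = 0.
So q_N = (211 - 3q_R)/8 and q_R = (285 - 3q_N)/8.
Substituting one into the other gives q_N = 833/55 and q_R = 1647/55.

29.95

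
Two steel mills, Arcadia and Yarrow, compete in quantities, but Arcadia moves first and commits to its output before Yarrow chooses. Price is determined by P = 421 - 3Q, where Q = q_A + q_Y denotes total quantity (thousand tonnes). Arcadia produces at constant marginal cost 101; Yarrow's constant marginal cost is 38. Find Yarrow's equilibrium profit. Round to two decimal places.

5397.52

Solve by backward induction. Given q_A, the follower Yarrow maximises π_Y = (421 - 3q_A - 3q_Y)q_Y - 38q_Y.
Setting the follower's marginal profit to zero, 383 - 3q_A - 6q_Y = 0, i.e. q_Y = (383 - 3q_A)/6.
Arcadia substitutes q_Y(q_A) into its own profit: π_A = q_A(421 - 3q_A - (383 - 3q_A)/2) - 101q_A = (459/2 - (3/2)q_A)q_A - 101q_A.
Leader FOC: 257/2 - 3q_A = 0, so q_A = 257/6.
Then q_Y = (383 - 3·(257/6))/6 = 509/12.
Price P = 421 - 3·(341/4) = 661/4.
Yarrow's profit: (661/4 - 38)·(509/12) = 5397.5208.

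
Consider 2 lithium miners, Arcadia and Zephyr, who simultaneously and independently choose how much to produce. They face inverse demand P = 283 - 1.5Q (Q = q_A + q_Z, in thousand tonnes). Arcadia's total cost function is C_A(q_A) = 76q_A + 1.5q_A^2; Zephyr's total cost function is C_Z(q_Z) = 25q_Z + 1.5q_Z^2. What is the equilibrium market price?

190

Arcadia's profit: π_A = (283 - 1.5Q)q_A - (76q_A + (3/2)q_A²). Setting ∂π_A/∂q_A = 0: 207 - 6q_A - (3/2)(q_Z) = 0.
Zephyr's first-order condition: 258 - 6q_Z - (3/2)(q_A) = 0.
Best responses: q_A = (207 - (3/2)q_Z)/6, q_Z = (258 - (3/2)q_A)/6.
Substituting one into the other gives q_A = 76/3 and q_Z = 110/3.
Total output Q = 62, so price P = 283 - (3/2)·62 = 190.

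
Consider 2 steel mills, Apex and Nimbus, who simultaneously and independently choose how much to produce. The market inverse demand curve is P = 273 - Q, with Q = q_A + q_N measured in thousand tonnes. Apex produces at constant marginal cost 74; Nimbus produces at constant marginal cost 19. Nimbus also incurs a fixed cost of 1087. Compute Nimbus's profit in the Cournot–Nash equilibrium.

9522

Apex's profit: π_A = (273 - Q)q_A - (74q_A). Setting ∂π_A/∂q_A = 0: 199 - 2q_A - (q_N) = 0.
Nimbus's profit: π_N = (273 - Q)q_N - (19q_N). Setting ∂π_N/∂q_N = 0: 254 - 2q_N - (q_A) = 0.
Rearranging gives the reaction functions q_A = (199 - q_N)/2 and q_N = (254 - q_A)/2.
Solving the pair: q_A = 48, q_N = 103.
Price P = 273 - 151 = 122.
Nimbus's profit: (122 - 19)·103 - 1087 = 9522.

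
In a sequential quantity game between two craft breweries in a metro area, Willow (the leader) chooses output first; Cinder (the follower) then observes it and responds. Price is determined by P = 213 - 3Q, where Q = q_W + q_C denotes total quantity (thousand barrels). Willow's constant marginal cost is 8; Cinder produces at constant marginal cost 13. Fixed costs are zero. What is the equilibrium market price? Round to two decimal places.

Solve by backward induction. Given q_W, the follower Cinder maximises π_C = (213 - 3q_W - 3q_C)q_C - 13q_C.
Follower FOC: 200 - 3q_W - 6q_C = 0, so q_C(q_W) = (200 - 3q_W)/6.
The leader anticipates this reaction. Substituting into P = 213 - 3Q gives P = 113 - (3/2)q_W, so π_W = (113 - (3/2)q_W)q_W - 8q_W.
Maximising: ∂π_W/∂q_W = 105 - 3q_W = 0, giving q_W = 35.
Then q_C = (200 - 3·35)/6 = 95/6.
Total output Q = 305/6, so price P = 213 - 3·(305/6) = 121/2.

60.50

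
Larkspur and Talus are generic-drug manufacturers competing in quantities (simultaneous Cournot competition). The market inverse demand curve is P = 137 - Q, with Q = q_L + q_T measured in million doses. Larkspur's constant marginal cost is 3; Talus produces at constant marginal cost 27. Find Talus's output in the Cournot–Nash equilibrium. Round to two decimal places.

28.67

Larkspur's profit: π_L = (137 - Q)q_L - (3q_L). Setting ∂π_L/∂q_L = 0: 134 - 2q_L - (q_T) = 0.
Talus's profit: π_T = (137 - Q)q_T - (27q_T). Setting ∂π_T/∂q_T = 0: 110 - 2q_T - (q_L) = 0.
Best responses: q_L = (134 - q_T)/2, q_T = (110 - q_L)/2.
Substituting one into the other gives q_L = 158/3 and q_T = 86/3.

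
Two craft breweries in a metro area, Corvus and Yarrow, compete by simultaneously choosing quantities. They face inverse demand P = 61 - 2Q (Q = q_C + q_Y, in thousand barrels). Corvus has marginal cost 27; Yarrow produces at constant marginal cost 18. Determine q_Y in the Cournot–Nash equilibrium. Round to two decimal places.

Corvus's profit: π_C = (61 - 2Q)q_C - (27q_C). Setting ∂π_C/∂q_C = 0: 34 - 4q_C - 2(q_Y) = 0.
Yarrow's first-order condition: 43 - 4q_Y - 2(q_C) = 0.
So q_C = (34 - 2q_Y)/4 and q_Y = (43 - 2q_C)/4.
Solving the pair: q_C = 25/6, q_Y = 26/3.

8.67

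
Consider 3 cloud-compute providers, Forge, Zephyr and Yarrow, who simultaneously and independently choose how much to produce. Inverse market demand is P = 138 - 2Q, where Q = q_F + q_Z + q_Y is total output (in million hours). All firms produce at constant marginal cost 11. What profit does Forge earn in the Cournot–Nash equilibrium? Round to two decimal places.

504.03

Each firm earns π_i = (138 - 2Q)q_i - 11q_i.
First-order condition (treating rivals' output as given): 127 - 4q_i - 2·Σ_{j≠i} q_j = 0.
By symmetry each firm produces the same amount; substituting Σ_{j≠i} q_j = 2q_i yields q_i = 127/8.
Price P = 138 - 2·(381/8) = 171/4.
Forge's profit: (171/4 - 11)·(127/8) = 504.0313.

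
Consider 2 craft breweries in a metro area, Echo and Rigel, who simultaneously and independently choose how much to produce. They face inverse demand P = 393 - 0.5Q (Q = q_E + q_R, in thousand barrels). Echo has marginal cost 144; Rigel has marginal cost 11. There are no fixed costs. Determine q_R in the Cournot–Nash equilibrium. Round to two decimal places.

Echo's profit: π_E = (393 - 0.5Q)q_E - (144q_E). Setting ∂π_E/∂q_E = 0: 249 - q_E - (1/2)(q_R) = 0.
Rigel's profit: π_R = (393 - 0.5Q)q_R - (11q_R). Setting ∂π_R/∂q_R = 0: 382 - q_R - (1/2)(q_E) = 0.
Rearranging gives the reaction functions q_E = (249 - (1/2)q_R) and q_R = (382 - (1/2)q_E).
Substituting one into the other gives q_E = 232/3 and q_R = 1030/3.

343.33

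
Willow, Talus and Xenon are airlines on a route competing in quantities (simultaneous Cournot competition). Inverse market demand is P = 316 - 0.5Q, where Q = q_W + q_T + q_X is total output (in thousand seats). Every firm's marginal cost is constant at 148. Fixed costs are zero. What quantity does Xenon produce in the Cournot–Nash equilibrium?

84

A representative firm's profit is π_i = q_i(316 - 0.5Q) - 148q_i.
Setting ∂π_i/∂q_i = 0 with rivals' quantities fixed: 168 - q_i - (1/2)·Σ_{j≠i} q_j = 0.
With identical firms every q_j equals q_i, so Σ_{j≠i} q_j = 2q_i and 168 = 2q_i, giving q_i = 84.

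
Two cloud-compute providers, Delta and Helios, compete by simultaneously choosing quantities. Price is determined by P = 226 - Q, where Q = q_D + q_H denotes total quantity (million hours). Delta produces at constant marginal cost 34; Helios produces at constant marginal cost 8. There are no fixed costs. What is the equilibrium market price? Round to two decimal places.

89.33

Delta's profit: π_D = (226 - Q)q_D - (34q_D). Setting ∂π_D/∂q_D = 0: 192 - 2q_D - (q_H) = 0.
Helios's first-order condition: 218 - 2q_H - (q_D) = 0.
Rearranging gives the reaction functions q_D = (192 - q_H)/2 and q_H = (218 - q_D)/2.
Substituting one into the other gives q_D = 166/3 and q_H = 244/3.
Total output Q = 410/3, so price P = 226 - 410/3 = 268/3.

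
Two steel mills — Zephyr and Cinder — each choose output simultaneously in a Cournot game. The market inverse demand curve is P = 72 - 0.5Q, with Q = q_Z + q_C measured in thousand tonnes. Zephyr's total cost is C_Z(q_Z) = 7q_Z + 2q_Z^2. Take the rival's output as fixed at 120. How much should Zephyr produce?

With the rival's output fixed at 120, Zephyr's profit is π_Z = (72 - (1/2)·120 - (1/2)q_Z)q_Z - (7q_Z + 2q_Z²) = (12 - (1/2)q_Z)q_Z - (7q_Z + 2q_Z²).
∂π_Z/∂q_Z = 5 - 5q_Z = 0, so q_Z = 1.

1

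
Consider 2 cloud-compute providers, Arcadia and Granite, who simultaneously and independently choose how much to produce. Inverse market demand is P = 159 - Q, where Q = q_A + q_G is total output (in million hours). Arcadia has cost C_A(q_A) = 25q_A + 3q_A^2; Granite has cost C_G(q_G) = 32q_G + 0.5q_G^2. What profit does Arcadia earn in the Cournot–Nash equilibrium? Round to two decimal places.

Arcadia's profit: π_A = (159 - Q)q_A - (25q_A + 3q_A²). Setting ∂π_A/∂q_A = 0: 134 - 8q_A - (q_G) = 0.
Granite's profit: π_G = (159 - Q)q_G - (32q_G + (1/2)q_G²). Setting ∂π_G/∂q_G = 0: 127 - 3q_G - (q_A) = 0.
Best responses: q_A = (134 - q_G)/8, q_G = (127 - q_A)/3.
Substituting one into the other gives q_A = 275/23 and q_G = 882/23.
Price P = 159 - 1157/23 = 108.6957.
Arcadia's profit: 108.6957·(275/23) - 25·(275/23) - 3(275/23)² = 571.8336.

571.83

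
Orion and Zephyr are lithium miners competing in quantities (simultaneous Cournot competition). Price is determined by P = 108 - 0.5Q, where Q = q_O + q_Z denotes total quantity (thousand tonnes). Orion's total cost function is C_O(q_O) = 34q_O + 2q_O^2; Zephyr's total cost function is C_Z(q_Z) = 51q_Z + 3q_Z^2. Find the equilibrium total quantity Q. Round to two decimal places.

21.22

Orion's profit: π_O = (108 - 0.5Q)q_O - (34q_O + 2q_O²). Setting ∂π_O/∂q_O = 0: 74 - 5q_O - (1/2)(q_Z) = 0.
Zephyr's profit: π_Z = (108 - 0.5Q)q_Z - (51q_Z + 3q_Z²). Setting ∂π_Z/∂q_Z = 0: 57 - 7q_Z - (1/2)(q_O) = 0.
So q_O = (74 - (1/2)q_Z)/5 and q_Z = (57 - (1/2)q_O)/7.
Solving the pair: q_O = 1958/139, q_Z = 992/139.
Total output Q = 1958/139 + 992/139 = 21.2230.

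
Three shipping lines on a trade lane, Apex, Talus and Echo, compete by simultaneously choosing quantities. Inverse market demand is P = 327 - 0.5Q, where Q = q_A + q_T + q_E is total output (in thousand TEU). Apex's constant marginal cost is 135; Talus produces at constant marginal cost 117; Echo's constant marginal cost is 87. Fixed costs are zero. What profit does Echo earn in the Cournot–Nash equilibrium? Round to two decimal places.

Apex's profit: π_A = (327 - 0.5Q)q_A - (135q_A). Setting ∂π_A/∂q_A = 0: 192 - q_A - (1/2)(q_T + q_E) = 0.
Talus's profit: π_T = (327 - 0.5Q)q_T - (117q_T). Setting ∂π_T/∂q_T = 0: 210 - q_T - (1/2)(q_A + q_E) = 0.
Echo's profit: π_E = (327 - 0.5Q)q_E - (87q_E). Setting ∂π_E/∂q_E = 0: 240 - q_E - (1/2)(q_A + q_T) = 0.
Adding the 3 first-order conditions: 642 − 2Q = 0, so Q = 321.
Back-substituting: q_A = (192 − 321/2)/(1/2) = 63, q_T = (210 − 321/2)/(1/2) = 99, q_E = (240 − 321/2)/(1/2) = 159.
Price P = 327 - (1/2)·321 = 333/2.
Echo's profit: (333/2 - 87)·159 = 12640.5000.

12640.50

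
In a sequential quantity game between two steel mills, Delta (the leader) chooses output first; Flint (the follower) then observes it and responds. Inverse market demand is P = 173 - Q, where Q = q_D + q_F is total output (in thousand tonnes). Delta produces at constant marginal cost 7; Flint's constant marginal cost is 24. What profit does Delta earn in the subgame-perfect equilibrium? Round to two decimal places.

4186.13

Solve by backward induction. Given q_D, the follower Flint maximises π_F = (173 - q_D - q_F)q_F - 24q_F.
∂π_F/∂q_F = 149 - q_D - 2q_F = 0 gives the reaction function q_F = (149 - q_D)/2.
The leader anticipates this reaction. Substituting into P = 173 - Q gives P = 197/2 - (1/2)q_D, so π_D = (197/2 - (1/2)q_D)q_D - 7q_D.
The leader's first-order condition 183/2 - q_D = 0 yields q_D = 183/2.
Then q_F = (149 - 183/2)/2 = 115/4.
Price P = 173 - 481/4 = 211/4.
Delta's profit: (211/4 - 7)·(183/2) = 4186.1250.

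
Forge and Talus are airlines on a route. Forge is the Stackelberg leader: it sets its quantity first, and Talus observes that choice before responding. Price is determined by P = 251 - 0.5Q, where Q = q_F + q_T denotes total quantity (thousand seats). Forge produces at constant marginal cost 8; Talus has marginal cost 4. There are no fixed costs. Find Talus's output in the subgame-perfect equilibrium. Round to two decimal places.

The follower Talus best-responds to any q_F: π_T = (251 - 0.5Q)q_T - 4q_T.
∂π_T/∂q_T = 247 - (1/2)q_F - q_T = 0 gives the reaction function q_T = (247 - (1/2)q_F).
Forge substitutes q_T(q_F) into its own profit: π_F = q_F(251 - (1/2)q_F - (247 - (1/2)q_F)/2) - 8q_F = (255/2 - (1/4)q_F)q_F - 8q_F.
Maximising: ∂π_F/∂q_F = 239/2 - (1/2)q_F = 0, giving q_F = 239.
Then q_T = (247 - (1/2)·239) = 255/2.

127.50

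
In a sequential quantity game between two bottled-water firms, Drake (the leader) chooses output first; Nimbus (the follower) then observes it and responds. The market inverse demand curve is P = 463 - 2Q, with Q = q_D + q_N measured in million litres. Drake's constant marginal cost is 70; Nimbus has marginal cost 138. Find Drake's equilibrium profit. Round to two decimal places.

13282.56

Solve by backward induction. Given q_D, the follower Nimbus maximises π_N = (463 - 2q_D - 2q_N)q_N - 138q_N.
Follower FOC: 325 - 2q_D - 4q_N = 0, so q_N(q_D) = (325 - 2q_D)/4.
The leader anticipates this reaction. Substituting into P = 463 - 2Q gives P = 601/2 - q_D, so π_D = (601/2 - q_D)q_D - 70q_D.
Leader FOC: 461/2 - 2q_D = 0, so q_D = 461/4.
Then q_N = (325 - 2·(461/4))/4 = 189/8.
Price P = 463 - 2·(1111/8) = 741/4.
Drake's profit: (741/4 - 70)·(461/4) = 13282.5625.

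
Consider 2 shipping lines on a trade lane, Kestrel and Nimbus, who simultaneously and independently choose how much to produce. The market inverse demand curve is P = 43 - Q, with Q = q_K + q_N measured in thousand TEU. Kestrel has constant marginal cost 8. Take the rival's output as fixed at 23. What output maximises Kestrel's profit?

6

With the rival's output fixed at 23, Kestrel's profit is π_K = (43 - 23 - q_K)q_K - (8q_K) = (20 - q_K)q_K - (8q_K).
∂π_K/∂q_K = 12 - 2q_K = 0, so q_K = 6.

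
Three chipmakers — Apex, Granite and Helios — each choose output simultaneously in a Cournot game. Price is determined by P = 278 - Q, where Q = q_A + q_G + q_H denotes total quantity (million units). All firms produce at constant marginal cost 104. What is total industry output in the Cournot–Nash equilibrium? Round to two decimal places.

Each firm earns π_i = (278 - Q)q_i - 104q_i.
First-order condition (treating rivals' output as given): 174 - 2q_i - Σ_{j≠i} q_j = 0.
By symmetry each firm produces the same amount; substituting Σ_{j≠i} q_j = 2q_i yields q_i = 174/4 = 87/2.
Total output Q = 87/2 + 87/2 + 87/2 = 261/2.

130.50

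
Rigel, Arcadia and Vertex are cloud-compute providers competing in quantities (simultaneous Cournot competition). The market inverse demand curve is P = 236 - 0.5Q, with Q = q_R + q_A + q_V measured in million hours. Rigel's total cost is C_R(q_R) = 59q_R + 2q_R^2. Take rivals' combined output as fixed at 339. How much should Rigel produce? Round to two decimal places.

With rivals' combined output fixed at 339, Rigel's profit is π_R = (236 - (1/2)·339 - (1/2)q_R)q_R - (59q_R + 2q_R²) = (133/2 - (1/2)q_R)q_R - (59q_R + 2q_R²).
∂π_R/∂q_R = 15/2 - 5q_R = 0, so q_R = 3/2.

1.50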